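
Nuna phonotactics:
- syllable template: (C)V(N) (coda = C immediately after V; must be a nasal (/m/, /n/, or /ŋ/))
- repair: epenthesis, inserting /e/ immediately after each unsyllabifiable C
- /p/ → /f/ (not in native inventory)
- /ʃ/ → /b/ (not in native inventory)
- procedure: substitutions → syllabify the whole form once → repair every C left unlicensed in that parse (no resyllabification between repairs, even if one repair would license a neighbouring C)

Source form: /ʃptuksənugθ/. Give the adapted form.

befetukesənugeθe

Substitution: /ʃ/ → /b/, /p/ → /f/, giving /bftuksənugθ/.
Under (C)V(N), the unsyllabifiable consonants are /b/, /f/, /k/, /g/, /θ/ (only a nasal (/m/, /n/, or /ŋ/) is licensed in coda position; onsets are limited to one consonant).
Inserting the epenthetic vowel yields /b/ → /be/, /f/ → /fe/, /k/ → /ke/, /g/ → /ge/, /θ/ → /θe/.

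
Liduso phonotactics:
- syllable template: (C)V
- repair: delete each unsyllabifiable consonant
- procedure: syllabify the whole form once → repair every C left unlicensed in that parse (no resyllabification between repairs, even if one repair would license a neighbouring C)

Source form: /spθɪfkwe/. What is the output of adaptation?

θɪwe

The consonants /s/, /p/, /f/, /k/ cannot be parsed into a legal (C)V syllable (no codas are permitted; onsets are limited to one consonant).
Each unlicensed consonant is deleted: /s/, /p/, /f/, /k/.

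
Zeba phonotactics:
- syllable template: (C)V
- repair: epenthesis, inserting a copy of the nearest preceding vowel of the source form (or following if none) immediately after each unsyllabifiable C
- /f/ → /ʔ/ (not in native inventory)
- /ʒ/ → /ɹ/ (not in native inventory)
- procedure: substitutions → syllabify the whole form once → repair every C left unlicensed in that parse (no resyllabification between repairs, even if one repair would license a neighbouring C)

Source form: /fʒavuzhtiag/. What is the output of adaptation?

ʔaɹavuzuhutiaga

Substitution: /f/ → /ʔ/, /ʒ/ → /ɹ/, giving /ʔɹavuzhtiag/.
Under (C)V, the unsyllabifiable consonants are /ʔ/, /z/, /h/, /g/ (no codas are permitted; onsets are limited to one consonant).
Each unlicensed consonant becomes the onset of a new syllable: /ʔ/ → /ʔa/, /z/ → /zu/, /h/ → /hu/, /g/ → /ga/.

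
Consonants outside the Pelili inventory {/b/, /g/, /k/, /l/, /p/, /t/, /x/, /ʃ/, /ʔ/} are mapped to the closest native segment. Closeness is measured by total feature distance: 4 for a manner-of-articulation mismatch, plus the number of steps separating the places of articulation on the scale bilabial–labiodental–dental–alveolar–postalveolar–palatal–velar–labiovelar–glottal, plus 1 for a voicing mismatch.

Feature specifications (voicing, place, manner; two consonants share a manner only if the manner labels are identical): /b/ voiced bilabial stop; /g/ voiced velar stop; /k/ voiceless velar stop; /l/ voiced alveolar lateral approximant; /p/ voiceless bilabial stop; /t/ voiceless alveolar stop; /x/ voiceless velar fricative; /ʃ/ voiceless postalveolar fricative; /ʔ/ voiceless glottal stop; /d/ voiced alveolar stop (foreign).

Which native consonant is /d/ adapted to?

t

/t/ is closest: same manner (stop), place distance 0 (alveolar→alveolar), voicing differs (+1); total 1. Next closest is /b/ at distance 3.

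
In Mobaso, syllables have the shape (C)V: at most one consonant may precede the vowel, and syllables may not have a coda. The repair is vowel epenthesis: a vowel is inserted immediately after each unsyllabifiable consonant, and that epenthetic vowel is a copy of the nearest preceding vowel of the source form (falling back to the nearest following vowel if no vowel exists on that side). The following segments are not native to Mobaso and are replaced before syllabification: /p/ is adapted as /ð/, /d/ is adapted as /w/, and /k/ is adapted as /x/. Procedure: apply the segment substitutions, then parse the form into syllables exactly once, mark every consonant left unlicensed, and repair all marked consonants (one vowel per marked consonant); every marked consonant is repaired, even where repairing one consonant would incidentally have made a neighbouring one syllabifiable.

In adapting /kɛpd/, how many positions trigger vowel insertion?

After substitution the input is /xɛðw/.
The unsyllabifiable consonants are /ð/, /w/; each receives one epenthetic vowel.

2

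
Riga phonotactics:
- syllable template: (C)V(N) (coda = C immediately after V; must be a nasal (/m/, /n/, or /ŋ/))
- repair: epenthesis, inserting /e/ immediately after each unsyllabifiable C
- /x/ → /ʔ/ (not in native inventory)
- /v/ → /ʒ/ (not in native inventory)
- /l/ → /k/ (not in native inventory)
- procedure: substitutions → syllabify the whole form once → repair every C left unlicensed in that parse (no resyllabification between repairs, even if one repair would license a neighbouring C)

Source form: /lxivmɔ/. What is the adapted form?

keʔiʒemɔ

Substitution: /l/ → /k/, /x/ → /ʔ/, /v/ → /ʒ/, giving /kʔiʒmɔ/.
Syllabifying with onset maximization leaves /k/, /ʒ/ stranded (only a nasal (/m/, /n/, or /ŋ/) is licensed in coda position; onsets are limited to one consonant).
Inserting the epenthetic vowel yields /k/ → /ke/, /ʒ/ → /ʒe/.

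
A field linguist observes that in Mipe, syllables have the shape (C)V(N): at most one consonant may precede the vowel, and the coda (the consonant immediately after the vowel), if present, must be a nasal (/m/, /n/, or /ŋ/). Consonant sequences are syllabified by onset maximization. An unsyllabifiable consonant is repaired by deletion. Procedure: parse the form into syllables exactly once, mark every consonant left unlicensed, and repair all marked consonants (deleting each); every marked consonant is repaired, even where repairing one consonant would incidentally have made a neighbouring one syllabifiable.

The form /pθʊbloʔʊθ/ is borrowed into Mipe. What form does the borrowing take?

Under (C)V(N), the unsyllabifiable consonants are /p/, /b/, /θ/ (only a nasal (/m/, /n/, or /ŋ/) is licensed in coda position; onsets are limited to one consonant).
Deletion applies to /p/, /b/, /θ/.

θʊloʔʊ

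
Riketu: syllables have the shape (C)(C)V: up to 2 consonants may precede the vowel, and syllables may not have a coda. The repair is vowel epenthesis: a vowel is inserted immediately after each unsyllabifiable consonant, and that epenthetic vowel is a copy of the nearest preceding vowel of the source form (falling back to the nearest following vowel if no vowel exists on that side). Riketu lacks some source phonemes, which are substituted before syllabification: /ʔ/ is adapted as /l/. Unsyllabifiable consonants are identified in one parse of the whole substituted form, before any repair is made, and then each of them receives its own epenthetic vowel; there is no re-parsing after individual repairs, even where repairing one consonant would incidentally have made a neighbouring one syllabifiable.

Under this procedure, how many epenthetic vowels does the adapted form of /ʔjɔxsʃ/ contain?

After substitution the input is /ljɔxsʃ/.
The unsyllabifiable consonants are /x/, /s/, /ʃ/; each receives one epenthetic vowel.

3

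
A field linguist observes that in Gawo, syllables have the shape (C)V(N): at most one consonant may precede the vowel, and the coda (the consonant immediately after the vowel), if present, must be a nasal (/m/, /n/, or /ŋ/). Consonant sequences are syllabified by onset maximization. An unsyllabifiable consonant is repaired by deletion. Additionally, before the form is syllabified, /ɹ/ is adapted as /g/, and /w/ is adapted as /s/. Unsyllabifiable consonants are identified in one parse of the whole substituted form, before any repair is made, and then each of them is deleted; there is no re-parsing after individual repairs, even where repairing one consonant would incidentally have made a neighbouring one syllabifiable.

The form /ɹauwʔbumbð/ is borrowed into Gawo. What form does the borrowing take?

Substitution: /ɹ/ → /g/, /w/ → /s/, giving /gausʔbumbð/.
The consonants /s/, /ʔ/, /b/, /ð/ cannot be parsed into a legal (C)V(N) syllable (only a nasal (/m/, /n/, or /ŋ/) is licensed in coda position; onsets are limited to one consonant).
Deleting the stranded consonants removes /s/, /ʔ/, /b/, /ð/.

gaubum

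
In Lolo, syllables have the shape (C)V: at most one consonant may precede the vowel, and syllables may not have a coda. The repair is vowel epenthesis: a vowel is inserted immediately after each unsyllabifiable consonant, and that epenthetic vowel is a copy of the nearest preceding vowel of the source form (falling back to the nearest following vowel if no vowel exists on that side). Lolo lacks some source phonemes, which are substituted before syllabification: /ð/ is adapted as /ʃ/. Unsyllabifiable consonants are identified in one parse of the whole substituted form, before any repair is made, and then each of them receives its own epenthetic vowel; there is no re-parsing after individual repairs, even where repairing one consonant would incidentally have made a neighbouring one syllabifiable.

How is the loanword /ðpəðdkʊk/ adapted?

ʃəpəʃədəkʊkʊ

Substitution: /ð/ → /ʃ/, giving /ʃpəʃdkʊk/.
Syllabifying with onset maximization leaves /ʃ/, /ʃ/, /d/, /k/ stranded (no codas are permitted; onsets are limited to one consonant).
Epenthesis after each stranded consonant: /ʃ/ → /ʃə/, /ʃ/ → /ʃə/, /d/ → /də/, /k/ → /kʊ/.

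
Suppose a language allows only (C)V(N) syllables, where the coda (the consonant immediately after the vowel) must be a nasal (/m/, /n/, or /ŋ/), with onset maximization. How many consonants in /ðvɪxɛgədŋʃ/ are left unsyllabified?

The consonants /ð/, /d/, /ŋ/, /ʃ/ cannot be parsed into a legal (C)V(N) syllable (only a nasal (/m/, /n/, or /ŋ/) is licensed in coda position; onsets are limited to one consonant).

4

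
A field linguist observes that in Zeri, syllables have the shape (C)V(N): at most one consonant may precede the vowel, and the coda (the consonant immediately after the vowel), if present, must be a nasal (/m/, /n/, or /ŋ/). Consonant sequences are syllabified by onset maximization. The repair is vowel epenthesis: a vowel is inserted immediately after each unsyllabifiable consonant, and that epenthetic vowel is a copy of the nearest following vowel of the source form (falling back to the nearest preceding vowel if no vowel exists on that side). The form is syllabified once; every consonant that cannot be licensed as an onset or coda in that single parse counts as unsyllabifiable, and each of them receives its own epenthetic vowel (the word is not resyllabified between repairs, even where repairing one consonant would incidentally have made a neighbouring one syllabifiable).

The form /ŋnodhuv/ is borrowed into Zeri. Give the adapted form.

Syllabifying with onset maximization leaves /ŋ/, /d/, /v/ stranded (only a nasal (/m/, /n/, or /ŋ/) is licensed in coda position; onsets are limited to one consonant).
Epenthesis after each stranded consonant: /ŋ/ → /ŋo/, /d/ → /du/, /v/ → /vu/.

ŋonoduhuvu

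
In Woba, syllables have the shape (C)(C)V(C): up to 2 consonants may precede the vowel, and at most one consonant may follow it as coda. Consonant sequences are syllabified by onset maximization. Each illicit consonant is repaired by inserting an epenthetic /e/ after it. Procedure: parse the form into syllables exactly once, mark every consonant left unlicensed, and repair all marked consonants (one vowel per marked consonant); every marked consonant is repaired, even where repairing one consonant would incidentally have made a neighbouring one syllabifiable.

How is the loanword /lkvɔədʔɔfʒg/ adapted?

The consonants /l/, /ʒ/, /g/ cannot be parsed into a legal (C)(C)V(C) syllable (at most one coda consonant is licensed; onsets may contain at most 2 consonants).
Epenthesis after each stranded consonant: /l/ → /le/, /ʒ/ → /ʒe/, /g/ → /ge/.

lekvɔədʔɔfʒege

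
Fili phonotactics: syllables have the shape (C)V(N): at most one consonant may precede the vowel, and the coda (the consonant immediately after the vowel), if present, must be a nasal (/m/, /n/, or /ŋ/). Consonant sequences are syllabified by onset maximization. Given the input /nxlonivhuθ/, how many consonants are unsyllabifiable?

Syllabifying with onset maximization leaves /n/, /x/, /v/, /θ/ stranded (only a nasal (/m/, /n/, or /ŋ/) is licensed in coda position; onsets are limited to one consonant).

4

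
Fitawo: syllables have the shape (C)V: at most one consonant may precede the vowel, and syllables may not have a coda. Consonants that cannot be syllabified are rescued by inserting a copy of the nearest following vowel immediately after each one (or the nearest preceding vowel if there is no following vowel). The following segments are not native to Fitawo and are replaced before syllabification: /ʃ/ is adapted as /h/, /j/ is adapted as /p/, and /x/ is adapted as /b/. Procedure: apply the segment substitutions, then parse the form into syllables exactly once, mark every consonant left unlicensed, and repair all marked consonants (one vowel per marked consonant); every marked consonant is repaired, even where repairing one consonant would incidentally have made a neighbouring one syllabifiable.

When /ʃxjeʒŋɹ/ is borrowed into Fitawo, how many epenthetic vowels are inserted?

5

After substitution the input is /hbpeʒŋɹ/.
The unsyllabifiable consonants are /h/, /b/, /ʒ/, /ŋ/, /ɹ/; each receives one epenthetic vowel.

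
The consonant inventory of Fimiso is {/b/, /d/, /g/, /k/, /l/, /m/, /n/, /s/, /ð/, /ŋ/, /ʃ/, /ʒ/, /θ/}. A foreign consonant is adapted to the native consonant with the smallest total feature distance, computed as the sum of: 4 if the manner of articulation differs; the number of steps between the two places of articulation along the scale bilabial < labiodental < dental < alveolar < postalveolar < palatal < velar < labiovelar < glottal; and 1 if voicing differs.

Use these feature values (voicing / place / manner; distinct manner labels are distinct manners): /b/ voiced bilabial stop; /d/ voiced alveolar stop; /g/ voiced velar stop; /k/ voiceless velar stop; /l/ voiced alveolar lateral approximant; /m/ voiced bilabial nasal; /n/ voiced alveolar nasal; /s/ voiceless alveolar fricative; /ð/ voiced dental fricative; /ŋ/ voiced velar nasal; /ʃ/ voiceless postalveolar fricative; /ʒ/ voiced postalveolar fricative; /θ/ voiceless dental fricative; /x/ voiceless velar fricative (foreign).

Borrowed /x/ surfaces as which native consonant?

ʃ

/ʃ/ is closest: same manner (fricative), place distance 2 (velar→postalveolar), same voicing; total 2. Next closest is /s/ at distance 3.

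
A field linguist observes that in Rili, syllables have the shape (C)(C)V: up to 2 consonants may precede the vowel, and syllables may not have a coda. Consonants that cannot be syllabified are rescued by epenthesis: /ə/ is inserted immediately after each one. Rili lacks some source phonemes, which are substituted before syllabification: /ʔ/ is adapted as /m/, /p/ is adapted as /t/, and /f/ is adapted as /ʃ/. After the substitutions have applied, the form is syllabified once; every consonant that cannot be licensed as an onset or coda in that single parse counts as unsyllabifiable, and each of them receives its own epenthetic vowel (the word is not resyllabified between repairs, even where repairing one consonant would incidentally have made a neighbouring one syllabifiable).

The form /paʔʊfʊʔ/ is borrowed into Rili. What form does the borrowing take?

Substitution: /p/ → /t/, /ʔ/ → /m/, /f/ → /ʃ/, giving /tamʊʃʊm/.
Under (C)(C)V, the unsyllabifiable consonants are /m/ (no codas are permitted; onsets may contain at most 2 consonants).
Inserting the epenthetic vowel yields /m/ → /mə/.

tamʊʃʊmə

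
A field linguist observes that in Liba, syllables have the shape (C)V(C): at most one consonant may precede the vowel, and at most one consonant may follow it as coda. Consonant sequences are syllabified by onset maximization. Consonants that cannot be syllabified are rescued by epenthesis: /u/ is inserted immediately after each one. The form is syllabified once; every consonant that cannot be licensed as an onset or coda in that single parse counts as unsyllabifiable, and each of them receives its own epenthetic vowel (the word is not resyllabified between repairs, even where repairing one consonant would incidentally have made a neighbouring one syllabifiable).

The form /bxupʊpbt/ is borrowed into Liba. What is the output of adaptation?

buxupʊpbutu

Under (C)V(C), the unsyllabifiable consonants are /b/, /b/, /t/ (at most one coda consonant is licensed; onsets are limited to one consonant).
Each unlicensed consonant becomes the onset of a new syllable: /b/ → /bu/, /b/ → /bu/, /t/ → /tu/.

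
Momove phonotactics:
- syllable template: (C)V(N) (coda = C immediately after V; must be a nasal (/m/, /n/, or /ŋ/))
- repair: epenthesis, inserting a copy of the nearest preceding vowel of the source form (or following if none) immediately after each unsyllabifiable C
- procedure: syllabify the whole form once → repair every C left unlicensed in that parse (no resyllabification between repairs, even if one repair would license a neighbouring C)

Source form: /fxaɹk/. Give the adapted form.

Under (C)V(N), the unsyllabifiable consonants are /f/, /ɹ/, /k/ (only a nasal (/m/, /n/, or /ŋ/) is licensed in coda position; onsets are limited to one consonant).
Epenthesis after each stranded consonant: /f/ → /fa/, /ɹ/ → /ɹa/, /k/ → /ka/.

faxaɹaka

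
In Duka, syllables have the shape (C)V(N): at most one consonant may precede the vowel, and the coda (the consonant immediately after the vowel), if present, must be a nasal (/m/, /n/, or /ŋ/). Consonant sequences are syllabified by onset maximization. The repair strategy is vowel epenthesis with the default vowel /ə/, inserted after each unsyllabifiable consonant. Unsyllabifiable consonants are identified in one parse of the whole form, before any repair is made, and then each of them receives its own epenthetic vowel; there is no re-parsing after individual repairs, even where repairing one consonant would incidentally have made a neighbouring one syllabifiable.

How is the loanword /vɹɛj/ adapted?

vəɹɛjə

Under (C)V(N), the unsyllabifiable consonants are /v/, /j/ (only a nasal (/m/, /n/, or /ŋ/) is licensed in coda position; onsets are limited to one consonant).
Inserting the epenthetic vowel yields /v/ → /və/, /j/ → /jə/.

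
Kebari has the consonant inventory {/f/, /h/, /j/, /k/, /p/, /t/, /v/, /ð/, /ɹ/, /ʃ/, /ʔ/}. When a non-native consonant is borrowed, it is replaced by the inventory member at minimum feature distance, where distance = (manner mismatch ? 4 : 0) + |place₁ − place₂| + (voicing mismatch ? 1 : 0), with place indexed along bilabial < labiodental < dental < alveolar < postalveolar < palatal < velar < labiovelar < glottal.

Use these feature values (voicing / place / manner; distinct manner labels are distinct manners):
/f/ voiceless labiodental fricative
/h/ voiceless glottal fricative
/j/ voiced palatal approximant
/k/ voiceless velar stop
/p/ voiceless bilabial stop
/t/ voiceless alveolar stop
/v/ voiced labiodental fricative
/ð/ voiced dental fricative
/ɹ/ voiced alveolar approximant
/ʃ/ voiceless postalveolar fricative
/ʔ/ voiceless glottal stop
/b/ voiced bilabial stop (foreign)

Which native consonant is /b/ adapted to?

/p/ is closest: same manner (stop), place distance 0 (bilabial→bilabial), voicing differs (+1); total 1. Next closest is /t/ at distance 4.

p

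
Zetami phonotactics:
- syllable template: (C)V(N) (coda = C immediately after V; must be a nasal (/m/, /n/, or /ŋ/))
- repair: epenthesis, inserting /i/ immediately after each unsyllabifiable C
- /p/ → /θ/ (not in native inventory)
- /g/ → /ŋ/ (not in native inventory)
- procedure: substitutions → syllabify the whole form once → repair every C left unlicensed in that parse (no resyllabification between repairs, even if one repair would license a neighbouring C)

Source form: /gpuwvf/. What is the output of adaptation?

ŋiθuwivifi

Substitution: /g/ → /ŋ/, /p/ → /θ/, giving /ŋθuwvf/.
Under (C)V(N), the unsyllabifiable consonants are /ŋ/, /w/, /v/, /f/ (only a nasal (/m/, /n/, or /ŋ/) is licensed in coda position; onsets are limited to one consonant).
Epenthesis after each stranded consonant: /ŋ/ → /ŋi/, /w/ → /wi/, /v/ → /vi/, /f/ → /fi/.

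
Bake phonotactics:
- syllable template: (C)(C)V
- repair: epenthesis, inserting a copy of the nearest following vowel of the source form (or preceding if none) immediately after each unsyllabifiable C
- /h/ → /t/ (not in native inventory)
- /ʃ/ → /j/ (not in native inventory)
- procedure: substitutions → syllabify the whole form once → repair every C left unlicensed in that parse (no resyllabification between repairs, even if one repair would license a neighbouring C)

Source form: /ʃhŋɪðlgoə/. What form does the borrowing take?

Substitution: /ʃ/ → /j/, /h/ → /t/, giving /jtŋɪðlgoə/.
The consonants /j/, /ð/ cannot be parsed into a legal (C)(C)V syllable (no codas are permitted; onsets may contain at most 2 consonants).
Inserting the epenthetic vowel yields /j/ → /jɪ/, /ð/ → /ðo/.

jɪtŋɪðolgoə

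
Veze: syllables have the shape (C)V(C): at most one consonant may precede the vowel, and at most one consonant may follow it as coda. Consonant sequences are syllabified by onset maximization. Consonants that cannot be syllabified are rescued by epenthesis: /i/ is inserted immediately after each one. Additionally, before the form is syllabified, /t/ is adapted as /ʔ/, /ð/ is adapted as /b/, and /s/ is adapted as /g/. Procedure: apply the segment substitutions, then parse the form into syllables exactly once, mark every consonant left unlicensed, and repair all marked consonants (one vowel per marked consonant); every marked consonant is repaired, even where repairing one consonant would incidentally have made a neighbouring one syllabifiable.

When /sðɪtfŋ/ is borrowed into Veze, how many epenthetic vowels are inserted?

After substitution the input is /gbɪʔfŋ/.
The unsyllabifiable consonants are /g/, /f/, /ŋ/; each receives one epenthetic vowel.

3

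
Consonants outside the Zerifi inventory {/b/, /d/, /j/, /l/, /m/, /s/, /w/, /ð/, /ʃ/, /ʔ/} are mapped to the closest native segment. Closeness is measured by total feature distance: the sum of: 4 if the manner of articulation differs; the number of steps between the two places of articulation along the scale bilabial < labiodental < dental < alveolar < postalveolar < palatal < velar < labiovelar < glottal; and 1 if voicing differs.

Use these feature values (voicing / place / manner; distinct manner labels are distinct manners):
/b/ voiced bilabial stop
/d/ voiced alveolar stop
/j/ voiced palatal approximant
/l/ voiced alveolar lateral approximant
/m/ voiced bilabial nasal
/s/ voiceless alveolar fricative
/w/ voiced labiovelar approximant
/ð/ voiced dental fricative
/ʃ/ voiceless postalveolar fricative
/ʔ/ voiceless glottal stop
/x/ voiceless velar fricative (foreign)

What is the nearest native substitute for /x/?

/ʃ/ is closest: same manner (fricative), place distance 2 (velar→postalveolar), same voicing; total 2. Next closest is /s/ at distance 3.

ʃ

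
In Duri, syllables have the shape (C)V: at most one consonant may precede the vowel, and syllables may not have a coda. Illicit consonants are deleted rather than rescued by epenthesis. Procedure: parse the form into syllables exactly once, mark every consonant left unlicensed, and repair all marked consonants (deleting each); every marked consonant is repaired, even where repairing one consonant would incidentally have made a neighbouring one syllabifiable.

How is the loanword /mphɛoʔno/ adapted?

hɛono

Syllabifying with onset maximization leaves /m/, /p/, /ʔ/ stranded (no codas are permitted; onsets are limited to one consonant).
Deleting the stranded consonants removes /m/, /p/, /ʔ/.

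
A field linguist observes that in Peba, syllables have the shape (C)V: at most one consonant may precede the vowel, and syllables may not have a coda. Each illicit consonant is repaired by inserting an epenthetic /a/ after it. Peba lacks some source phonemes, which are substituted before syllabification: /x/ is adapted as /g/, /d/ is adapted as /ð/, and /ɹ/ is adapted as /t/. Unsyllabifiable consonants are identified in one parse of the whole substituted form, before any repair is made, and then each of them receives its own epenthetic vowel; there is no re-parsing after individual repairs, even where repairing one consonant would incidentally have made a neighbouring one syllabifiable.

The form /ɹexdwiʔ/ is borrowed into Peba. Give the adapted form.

tegaðawiʔa

Substitution: /ɹ/ → /t/, /x/ → /g/, /d/ → /ð/, giving /tegðwiʔ/.
Syllabifying with onset maximization leaves /g/, /ð/, /ʔ/ stranded (no codas are permitted; onsets are limited to one consonant).
Inserting the epenthetic vowel yields /g/ → /ga/, /ð/ → /ða/, /ʔ/ → /ʔa/.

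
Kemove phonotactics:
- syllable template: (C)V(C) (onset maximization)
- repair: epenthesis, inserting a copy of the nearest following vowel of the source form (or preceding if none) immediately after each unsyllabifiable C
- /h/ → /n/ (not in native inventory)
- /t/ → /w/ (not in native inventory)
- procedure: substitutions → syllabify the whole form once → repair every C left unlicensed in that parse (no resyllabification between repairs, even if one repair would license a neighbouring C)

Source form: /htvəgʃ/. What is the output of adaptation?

Substitution: /h/ → /n/, /t/ → /w/, giving /nwvəgʃ/.
Syllabifying with onset maximization leaves /n/, /w/, /ʃ/ stranded (at most one coda consonant is licensed; onsets are limited to one consonant).
Each unlicensed consonant becomes the onset of a new syllable: /n/ → /nə/, /w/ → /wə/, /ʃ/ → /ʃə/.

nəwəvəgʃə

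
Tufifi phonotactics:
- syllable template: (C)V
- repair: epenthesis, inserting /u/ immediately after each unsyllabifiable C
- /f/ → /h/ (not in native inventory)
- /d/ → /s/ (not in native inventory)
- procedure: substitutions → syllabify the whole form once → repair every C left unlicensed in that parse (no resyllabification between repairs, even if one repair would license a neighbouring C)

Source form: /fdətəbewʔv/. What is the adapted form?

husətəbewuʔuvu

Substitution: /f/ → /h/, /d/ → /s/, giving /hsətəbewʔv/.
The consonants /h/, /w/, /ʔ/, /v/ cannot be parsed into a legal (C)V syllable (no codas are permitted; onsets are limited to one consonant).
Epenthesis after each stranded consonant: /h/ → /hu/, /w/ → /wu/, /ʔ/ → /ʔu/, /v/ → /vu/.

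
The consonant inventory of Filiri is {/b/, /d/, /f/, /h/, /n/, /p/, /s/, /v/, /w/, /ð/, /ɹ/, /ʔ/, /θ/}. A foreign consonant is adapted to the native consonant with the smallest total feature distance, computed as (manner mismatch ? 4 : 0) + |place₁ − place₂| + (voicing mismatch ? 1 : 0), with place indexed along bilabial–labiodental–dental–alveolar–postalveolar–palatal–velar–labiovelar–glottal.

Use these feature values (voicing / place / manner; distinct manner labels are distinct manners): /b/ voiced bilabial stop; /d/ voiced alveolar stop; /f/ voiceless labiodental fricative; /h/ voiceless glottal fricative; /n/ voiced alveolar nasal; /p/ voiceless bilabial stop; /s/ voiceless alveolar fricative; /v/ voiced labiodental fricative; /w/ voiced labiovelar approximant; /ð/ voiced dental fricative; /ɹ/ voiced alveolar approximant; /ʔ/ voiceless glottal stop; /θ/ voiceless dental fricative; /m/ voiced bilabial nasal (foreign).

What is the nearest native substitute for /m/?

/n/ is closest: same manner (nasal), place distance 3 (bilabial→alveolar), same voicing; total 3. Next closest is /b/ at distance 4.

n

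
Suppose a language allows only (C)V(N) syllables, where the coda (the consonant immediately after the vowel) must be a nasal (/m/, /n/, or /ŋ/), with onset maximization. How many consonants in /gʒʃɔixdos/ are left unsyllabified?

4

Under (C)V(N), the unsyllabifiable consonants are /g/, /ʒ/, /x/, /s/ (only a nasal (/m/, /n/, or /ŋ/) is licensed in coda position; onsets are limited to one consonant).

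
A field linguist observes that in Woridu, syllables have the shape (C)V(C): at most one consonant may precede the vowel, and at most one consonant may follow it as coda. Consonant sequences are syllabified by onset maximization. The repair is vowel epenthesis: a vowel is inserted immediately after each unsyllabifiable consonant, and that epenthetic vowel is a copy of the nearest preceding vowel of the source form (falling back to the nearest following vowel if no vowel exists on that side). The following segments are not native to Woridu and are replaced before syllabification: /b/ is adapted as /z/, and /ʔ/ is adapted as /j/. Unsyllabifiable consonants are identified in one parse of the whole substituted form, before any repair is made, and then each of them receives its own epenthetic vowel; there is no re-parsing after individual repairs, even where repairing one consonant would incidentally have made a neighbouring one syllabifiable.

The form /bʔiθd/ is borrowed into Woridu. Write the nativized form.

zijiθdi

Substitution: /b/ → /z/, /ʔ/ → /j/, giving /zjiθd/.
Under (C)V(C), the unsyllabifiable consonants are /z/, /d/ (at most one coda consonant is licensed; onsets are limited to one consonant).
Each unlicensed consonant becomes the onset of a new syllable: /z/ → /zi/, /d/ → /di/.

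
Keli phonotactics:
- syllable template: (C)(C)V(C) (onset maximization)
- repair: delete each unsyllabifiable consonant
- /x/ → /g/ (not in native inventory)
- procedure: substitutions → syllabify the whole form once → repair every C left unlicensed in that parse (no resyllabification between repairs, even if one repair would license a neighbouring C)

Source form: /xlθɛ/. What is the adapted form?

lθɛ

Substitution: /x/ → /g/, giving /glθɛ/.
The consonants /g/ cannot be parsed into a legal (C)(C)V(C) syllable (at most one coda consonant is licensed; onsets may contain at most 2 consonants).
Deleting the stranded consonants removes /g/.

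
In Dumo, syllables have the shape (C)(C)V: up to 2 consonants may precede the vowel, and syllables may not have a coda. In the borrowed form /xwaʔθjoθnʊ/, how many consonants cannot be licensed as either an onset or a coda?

Under (C)(C)V, the unsyllabifiable consonants are /ʔ/ (no codas are permitted; onsets may contain at most 2 consonants).

1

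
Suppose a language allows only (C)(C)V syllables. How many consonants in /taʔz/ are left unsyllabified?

2

Syllabifying with onset maximization leaves /ʔ/, /z/ stranded (no codas are permitted; onsets may contain at most 2 consonants).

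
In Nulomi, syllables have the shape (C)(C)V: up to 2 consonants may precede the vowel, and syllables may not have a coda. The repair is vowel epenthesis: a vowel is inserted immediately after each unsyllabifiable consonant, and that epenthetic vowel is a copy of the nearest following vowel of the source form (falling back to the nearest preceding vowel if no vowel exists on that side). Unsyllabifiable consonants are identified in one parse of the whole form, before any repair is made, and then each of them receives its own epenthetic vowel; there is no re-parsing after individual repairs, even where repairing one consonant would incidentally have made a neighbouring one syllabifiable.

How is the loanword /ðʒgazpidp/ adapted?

ðaʒgazpidipi

Syllabifying with onset maximization leaves /ð/, /d/, /p/ stranded (no codas are permitted; onsets may contain at most 2 consonants).
Epenthesis after each stranded consonant: /ð/ → /ða/, /d/ → /di/, /p/ → /pi/.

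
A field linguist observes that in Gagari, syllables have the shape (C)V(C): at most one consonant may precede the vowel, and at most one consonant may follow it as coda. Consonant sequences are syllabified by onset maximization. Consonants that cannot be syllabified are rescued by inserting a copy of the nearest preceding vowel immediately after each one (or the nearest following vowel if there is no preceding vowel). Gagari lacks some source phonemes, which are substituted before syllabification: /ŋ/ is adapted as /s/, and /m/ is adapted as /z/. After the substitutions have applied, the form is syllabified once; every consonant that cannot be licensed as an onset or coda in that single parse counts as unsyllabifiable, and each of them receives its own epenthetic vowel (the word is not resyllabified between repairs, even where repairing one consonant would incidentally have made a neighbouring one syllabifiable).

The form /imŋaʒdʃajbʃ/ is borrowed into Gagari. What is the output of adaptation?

izsaʒdaʃajbaʃa

Substitution: /m/ → /z/, /ŋ/ → /s/, giving /izsaʒdʃajbʃ/.
Syllabifying with onset maximization leaves /d/, /b/, /ʃ/ stranded (at most one coda consonant is licensed; onsets are limited to one consonant).
Epenthesis after each stranded consonant: /d/ → /da/, /b/ → /ba/, /ʃ/ → /ʃa/.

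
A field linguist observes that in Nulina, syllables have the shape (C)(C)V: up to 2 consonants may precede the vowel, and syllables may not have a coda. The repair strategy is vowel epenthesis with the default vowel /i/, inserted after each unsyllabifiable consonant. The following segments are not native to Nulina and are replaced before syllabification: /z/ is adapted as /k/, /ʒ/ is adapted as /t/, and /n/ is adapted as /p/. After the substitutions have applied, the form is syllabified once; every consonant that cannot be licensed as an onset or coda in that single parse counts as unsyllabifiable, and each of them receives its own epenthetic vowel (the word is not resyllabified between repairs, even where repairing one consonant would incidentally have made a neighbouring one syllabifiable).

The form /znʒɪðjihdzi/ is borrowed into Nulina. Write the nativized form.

Substitution: /z/ → /k/, /n/ → /p/, /ʒ/ → /t/, giving /kptɪðjihdki/.
The consonants /k/, /h/ cannot be parsed into a legal (C)(C)V syllable (no codas are permitted; onsets may contain at most 2 consonants).
Epenthesis after each stranded consonant: /k/ → /ki/, /h/ → /hi/.

kiptɪðjihidki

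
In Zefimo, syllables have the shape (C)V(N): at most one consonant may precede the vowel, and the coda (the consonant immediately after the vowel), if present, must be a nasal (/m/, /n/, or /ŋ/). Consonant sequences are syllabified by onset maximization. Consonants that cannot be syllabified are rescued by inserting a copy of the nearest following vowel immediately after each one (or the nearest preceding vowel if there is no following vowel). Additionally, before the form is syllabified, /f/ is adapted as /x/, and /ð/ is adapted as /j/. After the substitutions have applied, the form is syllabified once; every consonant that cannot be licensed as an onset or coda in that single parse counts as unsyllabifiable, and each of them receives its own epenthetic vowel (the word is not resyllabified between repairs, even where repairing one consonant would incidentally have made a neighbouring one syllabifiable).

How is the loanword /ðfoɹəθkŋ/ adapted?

Substitution: /ð/ → /j/, /f/ → /x/, giving /jxoɹəθkŋ/.
Syllabifying with onset maximization leaves /j/, /θ/, /k/, /ŋ/ stranded (only a nasal (/m/, /n/, or /ŋ/) is licensed in coda position; onsets are limited to one consonant).
Inserting the epenthetic vowel yields /j/ → /jo/, /θ/ → /θə/, /k/ → /kə/, /ŋ/ → /ŋə/.

joxoɹəθəkəŋə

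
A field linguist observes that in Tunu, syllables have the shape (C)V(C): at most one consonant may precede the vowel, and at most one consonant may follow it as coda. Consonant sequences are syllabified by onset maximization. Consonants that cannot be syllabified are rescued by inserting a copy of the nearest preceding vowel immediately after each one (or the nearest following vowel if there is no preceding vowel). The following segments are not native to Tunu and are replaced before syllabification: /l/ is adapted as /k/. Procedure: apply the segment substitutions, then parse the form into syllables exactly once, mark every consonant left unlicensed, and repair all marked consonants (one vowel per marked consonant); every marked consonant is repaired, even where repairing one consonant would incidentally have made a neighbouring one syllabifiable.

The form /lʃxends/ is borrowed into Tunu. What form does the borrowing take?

keʃexendese

Substitution: /l/ → /k/, giving /kʃxends/.
Under (C)V(C), the unsyllabifiable consonants are /k/, /ʃ/, /d/, /s/ (at most one coda consonant is licensed; onsets are limited to one consonant).
Inserting the epenthetic vowel yields /k/ → /ke/, /ʃ/ → /ʃe/, /d/ → /de/, /s/ → /se/.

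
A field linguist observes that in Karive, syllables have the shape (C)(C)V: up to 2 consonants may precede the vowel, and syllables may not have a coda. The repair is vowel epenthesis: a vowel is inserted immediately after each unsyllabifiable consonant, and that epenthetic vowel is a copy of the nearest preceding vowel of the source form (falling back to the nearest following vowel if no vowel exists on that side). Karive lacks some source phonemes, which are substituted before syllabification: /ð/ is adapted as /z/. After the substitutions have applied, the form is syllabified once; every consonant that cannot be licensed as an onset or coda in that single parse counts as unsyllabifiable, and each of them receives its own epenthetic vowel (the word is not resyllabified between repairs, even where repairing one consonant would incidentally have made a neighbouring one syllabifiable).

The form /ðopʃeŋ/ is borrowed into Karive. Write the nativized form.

zopʃeŋe

Substitution: /ð/ → /z/, giving /zopʃeŋ/.
Under (C)(C)V, the unsyllabifiable consonants are /ŋ/ (no codas are permitted; onsets may contain at most 2 consonants).
Epenthesis after each stranded consonant: /ŋ/ → /ŋe/.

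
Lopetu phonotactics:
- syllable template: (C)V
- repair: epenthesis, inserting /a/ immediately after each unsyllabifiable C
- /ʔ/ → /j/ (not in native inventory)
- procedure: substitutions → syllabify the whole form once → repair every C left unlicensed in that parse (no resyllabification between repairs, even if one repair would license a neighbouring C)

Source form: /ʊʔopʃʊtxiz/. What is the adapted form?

Substitution: /ʔ/ → /j/, giving /ʊjopʃʊtxiz/.
Syllabifying with onset maximization leaves /p/, /t/, /z/ stranded (no codas are permitted; onsets are limited to one consonant).
Each unlicensed consonant becomes the onset of a new syllable: /p/ → /pa/, /t/ → /ta/, /z/ → /za/.

ʊjopaʃʊtaxiza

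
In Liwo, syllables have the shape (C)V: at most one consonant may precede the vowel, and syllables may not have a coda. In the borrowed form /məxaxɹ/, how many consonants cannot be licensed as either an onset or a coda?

2

Under (C)V, the unsyllabifiable consonants are /x/, /ɹ/ (no codas are permitted; onsets are limited to one consonant).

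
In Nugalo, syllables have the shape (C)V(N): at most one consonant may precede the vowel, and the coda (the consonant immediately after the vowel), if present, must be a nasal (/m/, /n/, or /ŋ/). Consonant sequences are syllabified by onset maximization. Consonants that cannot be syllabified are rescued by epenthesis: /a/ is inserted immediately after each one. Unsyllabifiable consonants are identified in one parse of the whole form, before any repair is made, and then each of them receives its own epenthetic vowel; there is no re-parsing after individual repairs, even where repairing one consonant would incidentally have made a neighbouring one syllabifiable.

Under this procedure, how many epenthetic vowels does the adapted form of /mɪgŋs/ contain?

The unsyllabifiable consonants are /g/, /ŋ/, /s/; each receives one epenthetic vowel.

3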